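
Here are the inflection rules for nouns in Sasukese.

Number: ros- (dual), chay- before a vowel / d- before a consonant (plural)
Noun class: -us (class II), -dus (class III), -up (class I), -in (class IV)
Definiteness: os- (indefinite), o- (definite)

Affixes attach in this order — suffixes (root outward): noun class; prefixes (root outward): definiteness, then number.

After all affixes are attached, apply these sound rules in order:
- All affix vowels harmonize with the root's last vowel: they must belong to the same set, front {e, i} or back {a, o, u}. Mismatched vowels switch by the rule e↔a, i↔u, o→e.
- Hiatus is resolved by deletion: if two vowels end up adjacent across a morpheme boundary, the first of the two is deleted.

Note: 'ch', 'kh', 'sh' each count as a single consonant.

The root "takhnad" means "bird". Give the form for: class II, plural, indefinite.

Attach noun class class II -us → takhnadus.
Attach definiteness indefinite os- → ostakhnadus.
Attach number plural chay- (before vowel 'o') → chayostakhnadus.
Vowel harmony: no change.
Vowel deletion: no change.

chayostakhnadus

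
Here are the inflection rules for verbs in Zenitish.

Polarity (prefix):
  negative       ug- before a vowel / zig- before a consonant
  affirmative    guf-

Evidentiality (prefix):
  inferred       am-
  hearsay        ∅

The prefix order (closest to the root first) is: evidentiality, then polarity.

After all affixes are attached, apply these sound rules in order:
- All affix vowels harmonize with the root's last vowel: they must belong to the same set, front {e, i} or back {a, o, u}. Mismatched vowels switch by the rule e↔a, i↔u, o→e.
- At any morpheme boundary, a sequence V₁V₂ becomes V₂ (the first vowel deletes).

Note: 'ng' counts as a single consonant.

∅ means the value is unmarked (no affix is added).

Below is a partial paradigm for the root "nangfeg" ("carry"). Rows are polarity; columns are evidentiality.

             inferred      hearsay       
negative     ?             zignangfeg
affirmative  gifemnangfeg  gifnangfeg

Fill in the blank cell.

Attach evidentiality inferred am- → amnangfeg.
Attach polarity negative ug- (before vowel 'a') → ugamnangfeg.
Apply vowel harmony: ugamnangfeg → igemnangfeg.
Vowel deletion: no change.

igemnangfeg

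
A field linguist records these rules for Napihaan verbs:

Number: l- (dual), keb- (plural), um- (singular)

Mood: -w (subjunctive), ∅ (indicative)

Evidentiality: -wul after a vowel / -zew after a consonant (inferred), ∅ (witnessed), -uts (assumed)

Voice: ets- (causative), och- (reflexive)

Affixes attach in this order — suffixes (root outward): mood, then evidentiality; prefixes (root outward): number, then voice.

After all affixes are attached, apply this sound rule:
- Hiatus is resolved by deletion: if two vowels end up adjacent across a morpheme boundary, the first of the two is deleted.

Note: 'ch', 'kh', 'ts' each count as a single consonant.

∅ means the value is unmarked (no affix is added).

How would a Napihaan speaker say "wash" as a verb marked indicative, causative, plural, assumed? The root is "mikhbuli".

mood = indicative: zero marking, form stays mikhbuli.
Attach evidentiality assumed -uts → mikhbuliuts.
Attach number plural keb- → kebmikhbuliuts.
Attach voice causative ets- → etskebmikhbuliuts.
Apply vowel deletion: etskebmikhbuliuts → etskebmikhbuluts.

etskebmikhbuluts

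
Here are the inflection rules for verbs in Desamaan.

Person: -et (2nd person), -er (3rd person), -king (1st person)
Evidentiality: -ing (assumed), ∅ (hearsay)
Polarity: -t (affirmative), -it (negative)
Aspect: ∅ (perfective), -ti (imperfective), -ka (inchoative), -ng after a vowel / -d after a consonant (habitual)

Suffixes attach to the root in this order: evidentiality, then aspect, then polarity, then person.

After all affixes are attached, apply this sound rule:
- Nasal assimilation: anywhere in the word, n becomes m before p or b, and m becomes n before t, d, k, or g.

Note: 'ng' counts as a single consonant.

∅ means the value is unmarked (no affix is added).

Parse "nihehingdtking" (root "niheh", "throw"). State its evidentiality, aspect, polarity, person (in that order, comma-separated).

assumed, habitual, affirmative, 1st person

Segment: niheh-ing-d-t-king.
evidentiality: -ing → assumed.
aspect: -ng/d → habitual.
polarity: -t → affirmative.
person: -king → 1st person.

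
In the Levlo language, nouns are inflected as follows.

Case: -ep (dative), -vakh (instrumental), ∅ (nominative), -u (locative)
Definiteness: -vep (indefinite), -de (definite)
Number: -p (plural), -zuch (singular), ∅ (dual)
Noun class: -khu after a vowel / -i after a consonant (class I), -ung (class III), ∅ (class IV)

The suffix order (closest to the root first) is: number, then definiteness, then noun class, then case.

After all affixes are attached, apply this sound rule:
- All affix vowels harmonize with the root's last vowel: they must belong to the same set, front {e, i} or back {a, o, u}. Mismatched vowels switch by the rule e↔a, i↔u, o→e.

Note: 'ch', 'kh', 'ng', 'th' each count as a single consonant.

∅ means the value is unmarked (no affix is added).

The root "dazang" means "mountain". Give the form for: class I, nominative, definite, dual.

dazangdakhu

number = dual: zero marking, form stays dazang.
Attach definiteness definite -de → dazangde.
Attach noun class class I -khu (after vowel 'e') → dazangdekhu.
case = nominative: zero marking, form stays dazangdekhu.
Apply vowel harmony: dazangdekhu → dazangdakhu.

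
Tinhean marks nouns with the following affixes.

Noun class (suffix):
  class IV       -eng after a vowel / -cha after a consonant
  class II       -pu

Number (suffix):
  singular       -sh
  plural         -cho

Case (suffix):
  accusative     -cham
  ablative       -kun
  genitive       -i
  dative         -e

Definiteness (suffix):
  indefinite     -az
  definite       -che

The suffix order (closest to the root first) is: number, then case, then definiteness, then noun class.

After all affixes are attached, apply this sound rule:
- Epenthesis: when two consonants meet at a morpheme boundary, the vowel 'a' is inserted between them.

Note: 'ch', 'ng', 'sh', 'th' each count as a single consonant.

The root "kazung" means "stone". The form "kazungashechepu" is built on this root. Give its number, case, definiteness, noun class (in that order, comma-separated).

singular, dative, definite, class II

Segment: kazung-sh-e-che-pu.
number: -sh → singular.
case: -e → dative.
definiteness: -che → definite.
noun class: -pu → class II.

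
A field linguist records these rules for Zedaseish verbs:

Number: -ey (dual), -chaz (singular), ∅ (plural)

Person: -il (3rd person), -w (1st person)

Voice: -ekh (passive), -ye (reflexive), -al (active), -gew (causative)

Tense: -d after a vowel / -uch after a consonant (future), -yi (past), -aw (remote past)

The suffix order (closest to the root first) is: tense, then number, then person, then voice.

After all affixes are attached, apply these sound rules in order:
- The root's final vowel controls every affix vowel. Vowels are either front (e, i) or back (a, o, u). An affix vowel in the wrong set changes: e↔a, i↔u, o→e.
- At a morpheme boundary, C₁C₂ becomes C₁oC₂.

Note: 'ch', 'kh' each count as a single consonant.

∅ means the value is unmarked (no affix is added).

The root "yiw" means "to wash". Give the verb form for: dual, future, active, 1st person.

Attach tense future -uch (after consonant 'w') → yiwuch.
Attach number dual -ey → yiwuchey.
Attach person 1st person -w → yiwucheyw.
Attach voice active -al → yiwucheywal.
Apply vowel harmony: yiwucheywal → yiwicheywel.
Apply epenthesis: yiwicheywel → yiwicheyowel.

yiwicheyowel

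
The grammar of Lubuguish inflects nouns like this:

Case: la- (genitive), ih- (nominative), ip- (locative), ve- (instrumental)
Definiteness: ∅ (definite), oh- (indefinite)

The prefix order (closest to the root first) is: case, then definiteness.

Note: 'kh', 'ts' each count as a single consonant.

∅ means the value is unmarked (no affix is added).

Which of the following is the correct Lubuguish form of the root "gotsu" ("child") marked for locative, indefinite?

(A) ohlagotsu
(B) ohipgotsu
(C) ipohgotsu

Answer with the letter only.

Attach case locative ip- → ipgotsu.
Attach definiteness indefinite oh- → ohipgotsu.
So the correct form is ohipgotsu, option (B).
(A) ohlagotsu is wrong: it uses genitive instead of locative for case.
(C) ipohgotsu is wrong: it has the affixes in the wrong order.

B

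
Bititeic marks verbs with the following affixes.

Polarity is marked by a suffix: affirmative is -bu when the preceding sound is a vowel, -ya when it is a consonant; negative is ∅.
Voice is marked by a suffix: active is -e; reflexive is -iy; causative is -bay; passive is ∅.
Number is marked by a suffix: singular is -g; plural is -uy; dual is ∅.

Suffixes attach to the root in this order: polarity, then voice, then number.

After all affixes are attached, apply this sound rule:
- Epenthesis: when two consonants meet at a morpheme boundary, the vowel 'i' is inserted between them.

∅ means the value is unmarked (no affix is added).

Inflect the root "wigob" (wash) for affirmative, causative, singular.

wigobiyabayig

Attach polarity affirmative -ya (after consonant 'b') → wigobya.
Attach voice causative -bay → wigobyabay.
Attach number singular -g → wigobyabayg.
Apply epenthesis: wigobyabayg → wigobiyabayig.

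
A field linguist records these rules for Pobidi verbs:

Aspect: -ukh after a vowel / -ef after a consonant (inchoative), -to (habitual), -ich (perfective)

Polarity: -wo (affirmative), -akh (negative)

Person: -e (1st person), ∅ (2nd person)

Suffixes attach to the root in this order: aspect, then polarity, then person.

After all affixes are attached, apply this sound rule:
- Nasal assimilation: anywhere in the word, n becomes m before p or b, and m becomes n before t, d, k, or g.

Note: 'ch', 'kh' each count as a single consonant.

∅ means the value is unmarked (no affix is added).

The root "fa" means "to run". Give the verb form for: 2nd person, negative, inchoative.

faukhakh

Attach aspect inchoative -ukh (after vowel 'a') → faukh.
Attach polarity negative -akh → faukhakh.
person = 2nd person: zero marking, form stays faukhakh.
Nasal assimilation: no change.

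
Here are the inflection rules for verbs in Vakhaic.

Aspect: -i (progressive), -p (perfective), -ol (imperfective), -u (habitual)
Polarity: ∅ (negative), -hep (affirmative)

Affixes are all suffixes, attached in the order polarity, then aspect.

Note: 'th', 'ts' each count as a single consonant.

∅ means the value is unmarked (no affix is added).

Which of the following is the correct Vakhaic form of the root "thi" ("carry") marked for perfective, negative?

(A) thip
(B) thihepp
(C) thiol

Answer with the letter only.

polarity = negative: zero marking, form stays thi.
Attach aspect perfective -p → thip.
So the correct form is thip, option (A).
(C) thiol is wrong: it uses imperfective instead of perfective for aspect.
(B) thihepp is wrong: it uses affirmative instead of negative for polarity.

A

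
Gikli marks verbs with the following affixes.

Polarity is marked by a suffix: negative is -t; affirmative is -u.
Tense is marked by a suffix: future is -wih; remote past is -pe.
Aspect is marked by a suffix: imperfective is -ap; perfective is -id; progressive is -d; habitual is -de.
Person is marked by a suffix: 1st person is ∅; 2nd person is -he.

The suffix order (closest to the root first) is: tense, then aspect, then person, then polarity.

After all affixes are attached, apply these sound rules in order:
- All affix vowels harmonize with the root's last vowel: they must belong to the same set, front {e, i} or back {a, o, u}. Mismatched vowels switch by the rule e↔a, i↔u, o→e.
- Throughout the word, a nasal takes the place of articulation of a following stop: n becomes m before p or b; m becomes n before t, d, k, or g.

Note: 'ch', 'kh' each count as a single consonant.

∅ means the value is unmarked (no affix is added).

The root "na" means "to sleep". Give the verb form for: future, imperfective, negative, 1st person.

nawuhapt

Attach tense future -wih → nawih.
Attach aspect imperfective -ap → nawihap.
person = 1st person: zero marking, form stays nawihap.
Attach polarity negative -t → nawihapt.
Apply vowel harmony: nawihapt → nawuhapt.
Nasal assimilation: no change.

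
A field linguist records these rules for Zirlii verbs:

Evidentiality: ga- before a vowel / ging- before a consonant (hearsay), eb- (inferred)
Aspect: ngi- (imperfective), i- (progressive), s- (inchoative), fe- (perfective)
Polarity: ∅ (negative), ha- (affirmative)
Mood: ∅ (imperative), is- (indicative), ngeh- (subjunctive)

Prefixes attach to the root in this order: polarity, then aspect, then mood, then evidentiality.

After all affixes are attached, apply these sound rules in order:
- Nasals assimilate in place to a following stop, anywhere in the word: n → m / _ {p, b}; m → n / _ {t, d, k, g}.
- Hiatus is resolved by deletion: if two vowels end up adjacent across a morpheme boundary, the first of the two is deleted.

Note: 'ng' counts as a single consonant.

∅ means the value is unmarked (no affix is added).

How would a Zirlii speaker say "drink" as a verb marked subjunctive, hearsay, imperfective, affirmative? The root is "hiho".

gingngehngihahiho

Attach polarity affirmative ha- → hahiho.
Attach aspect imperfective ngi- → ngihahiho.
Attach mood subjunctive ngeh- → ngehngihahiho.
Attach evidentiality hearsay ging- (before consonant 'ng') → gingngehngihahiho.
Nasal assimilation: no change.
Vowel deletion: no change.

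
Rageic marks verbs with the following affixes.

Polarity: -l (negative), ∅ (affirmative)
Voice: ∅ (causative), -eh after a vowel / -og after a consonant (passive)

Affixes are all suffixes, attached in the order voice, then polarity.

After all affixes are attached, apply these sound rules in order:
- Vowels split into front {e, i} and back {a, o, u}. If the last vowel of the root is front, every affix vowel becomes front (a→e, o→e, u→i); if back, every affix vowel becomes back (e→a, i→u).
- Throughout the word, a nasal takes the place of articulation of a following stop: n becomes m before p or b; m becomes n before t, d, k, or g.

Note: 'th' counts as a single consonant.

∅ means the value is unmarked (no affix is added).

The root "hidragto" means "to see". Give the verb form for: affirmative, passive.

Attach voice passive -eh (after vowel 'o') → hidragtoeh.
polarity = affirmative: zero marking, form stays hidragtoeh.
Apply vowel harmony: hidragtoeh → hidragtoah.
Nasal assimilation: no change.

hidragtoah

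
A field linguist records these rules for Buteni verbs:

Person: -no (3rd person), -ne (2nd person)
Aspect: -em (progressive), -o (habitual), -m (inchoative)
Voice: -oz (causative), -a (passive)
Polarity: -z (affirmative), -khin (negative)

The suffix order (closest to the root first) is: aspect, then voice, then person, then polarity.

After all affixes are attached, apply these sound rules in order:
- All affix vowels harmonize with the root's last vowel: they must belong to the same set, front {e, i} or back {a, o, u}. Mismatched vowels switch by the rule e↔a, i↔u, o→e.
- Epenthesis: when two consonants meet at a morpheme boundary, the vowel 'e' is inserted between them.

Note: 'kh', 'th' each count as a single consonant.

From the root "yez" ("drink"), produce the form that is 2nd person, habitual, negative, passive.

yezeenekhin

Attach aspect habitual -o → yezo.
Attach voice passive -a → yezoa.
Attach person 2nd person -ne → yezoane.
Attach polarity negative -khin → yezoanekhin.
Apply vowel harmony: yezoanekhin → yezeenekhin.
Epenthesis: no change.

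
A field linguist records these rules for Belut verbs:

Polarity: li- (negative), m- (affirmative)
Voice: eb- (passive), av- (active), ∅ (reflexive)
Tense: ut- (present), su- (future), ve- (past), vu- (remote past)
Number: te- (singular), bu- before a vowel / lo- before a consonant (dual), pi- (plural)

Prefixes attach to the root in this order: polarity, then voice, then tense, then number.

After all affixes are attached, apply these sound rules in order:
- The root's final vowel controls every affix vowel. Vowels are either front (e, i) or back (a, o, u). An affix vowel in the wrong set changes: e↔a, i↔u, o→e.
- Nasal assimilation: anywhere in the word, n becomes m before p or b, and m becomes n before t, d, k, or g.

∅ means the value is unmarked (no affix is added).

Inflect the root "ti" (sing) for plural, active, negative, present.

piitevliti

Attach polarity negative li- → liti.
Attach voice active av- → avliti.
Attach tense present ut- → utavliti.
Attach number plural pi- → piutavliti.
Apply vowel harmony: piutavliti → piitevliti.
Nasal assimilation: no change.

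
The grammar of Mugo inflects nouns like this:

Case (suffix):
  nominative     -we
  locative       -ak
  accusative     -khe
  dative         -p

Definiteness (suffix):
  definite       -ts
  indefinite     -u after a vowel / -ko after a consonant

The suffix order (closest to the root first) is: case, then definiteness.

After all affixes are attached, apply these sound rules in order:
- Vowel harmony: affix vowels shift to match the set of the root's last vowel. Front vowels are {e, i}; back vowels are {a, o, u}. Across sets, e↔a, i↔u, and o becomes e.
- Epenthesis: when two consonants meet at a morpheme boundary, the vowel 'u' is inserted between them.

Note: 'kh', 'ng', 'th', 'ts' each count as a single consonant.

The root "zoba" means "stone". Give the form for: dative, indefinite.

zobapuko

Attach case dative -p → zobap.
Attach definiteness indefinite -ko (after consonant 'p') → zobapko.
Vowel harmony: no change.
Apply epenthesis: zobapko → zobapuko.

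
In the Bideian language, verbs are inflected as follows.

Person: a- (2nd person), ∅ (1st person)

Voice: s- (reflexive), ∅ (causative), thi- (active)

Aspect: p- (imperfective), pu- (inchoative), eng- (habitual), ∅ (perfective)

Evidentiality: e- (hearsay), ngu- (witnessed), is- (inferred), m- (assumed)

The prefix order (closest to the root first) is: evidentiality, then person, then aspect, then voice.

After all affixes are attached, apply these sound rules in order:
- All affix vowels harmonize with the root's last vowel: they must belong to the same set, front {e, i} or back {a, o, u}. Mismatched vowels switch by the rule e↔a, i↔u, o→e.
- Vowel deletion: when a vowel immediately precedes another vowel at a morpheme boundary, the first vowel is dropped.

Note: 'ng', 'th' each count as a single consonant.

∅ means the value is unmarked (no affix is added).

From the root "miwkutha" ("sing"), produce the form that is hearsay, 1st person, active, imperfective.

thupamiwkutha

Attach evidentiality hearsay e- → emiwkutha.
person = 1st person: zero marking, form stays emiwkutha.
Attach aspect imperfective p- → pemiwkutha.
Attach voice active thi- → thipemiwkutha.
Apply vowel harmony: thipemiwkutha → thupamiwkutha.
Vowel deletion: no change.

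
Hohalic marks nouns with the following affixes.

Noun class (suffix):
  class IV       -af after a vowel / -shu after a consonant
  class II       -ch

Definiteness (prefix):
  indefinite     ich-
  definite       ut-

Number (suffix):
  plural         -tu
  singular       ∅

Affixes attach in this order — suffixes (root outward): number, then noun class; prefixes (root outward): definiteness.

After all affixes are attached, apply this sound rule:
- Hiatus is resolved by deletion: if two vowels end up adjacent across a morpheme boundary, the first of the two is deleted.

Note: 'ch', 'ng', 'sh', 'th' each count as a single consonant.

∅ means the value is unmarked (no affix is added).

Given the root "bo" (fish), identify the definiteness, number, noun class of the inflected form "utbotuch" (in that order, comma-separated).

definite, plural, class II

Segment: ut-bo-tu-ch.
definiteness: ut- → definite.
number: -tu → plural.
noun class: -ch → class II.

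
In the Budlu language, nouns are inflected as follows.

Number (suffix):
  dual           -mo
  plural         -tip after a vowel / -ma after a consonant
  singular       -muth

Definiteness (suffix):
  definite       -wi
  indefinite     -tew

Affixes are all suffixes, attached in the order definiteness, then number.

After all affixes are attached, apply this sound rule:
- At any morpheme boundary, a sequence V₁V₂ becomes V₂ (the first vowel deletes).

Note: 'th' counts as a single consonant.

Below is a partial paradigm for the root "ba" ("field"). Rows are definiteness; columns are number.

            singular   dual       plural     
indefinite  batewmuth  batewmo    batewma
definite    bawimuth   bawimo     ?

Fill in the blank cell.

Attach definiteness definite -wi → bawi.
Attach number plural -tip (after vowel 'i') → bawitip.
Vowel deletion: no change.

bawitip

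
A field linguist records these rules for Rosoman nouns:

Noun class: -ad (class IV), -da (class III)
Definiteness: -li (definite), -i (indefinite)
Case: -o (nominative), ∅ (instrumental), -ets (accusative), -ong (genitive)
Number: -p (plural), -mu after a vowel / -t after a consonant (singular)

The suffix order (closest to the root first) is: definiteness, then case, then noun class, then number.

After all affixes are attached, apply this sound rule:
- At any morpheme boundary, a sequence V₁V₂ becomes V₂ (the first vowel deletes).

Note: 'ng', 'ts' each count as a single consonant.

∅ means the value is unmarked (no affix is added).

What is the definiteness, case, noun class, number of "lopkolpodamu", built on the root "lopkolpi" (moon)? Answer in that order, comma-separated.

indefinite, nominative, class III, singular

Segment: lopkolpi-i-o-da-mu.
definiteness: -i → indefinite.
case: -o → nominative.
noun class: -da → class III.
number: -mu/t → singular.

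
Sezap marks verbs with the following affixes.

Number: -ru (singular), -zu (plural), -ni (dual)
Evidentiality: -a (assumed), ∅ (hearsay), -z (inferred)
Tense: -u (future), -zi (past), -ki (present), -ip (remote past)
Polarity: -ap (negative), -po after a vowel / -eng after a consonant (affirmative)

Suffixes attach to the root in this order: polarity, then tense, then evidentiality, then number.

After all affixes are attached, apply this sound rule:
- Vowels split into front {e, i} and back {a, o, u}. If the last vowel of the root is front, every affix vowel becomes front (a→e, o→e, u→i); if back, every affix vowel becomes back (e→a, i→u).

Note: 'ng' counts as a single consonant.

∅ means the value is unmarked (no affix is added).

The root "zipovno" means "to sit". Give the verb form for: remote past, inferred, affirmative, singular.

zipovnopoupzru

Attach polarity affirmative -po (after vowel 'o') → zipovnopo.
Attach tense remote past -ip → zipovnopoip.
Attach evidentiality inferred -z → zipovnopoipz.
Attach number singular -ru → zipovnopoipzru.
Apply vowel harmony: zipovnopoipzru → zipovnopoupzru.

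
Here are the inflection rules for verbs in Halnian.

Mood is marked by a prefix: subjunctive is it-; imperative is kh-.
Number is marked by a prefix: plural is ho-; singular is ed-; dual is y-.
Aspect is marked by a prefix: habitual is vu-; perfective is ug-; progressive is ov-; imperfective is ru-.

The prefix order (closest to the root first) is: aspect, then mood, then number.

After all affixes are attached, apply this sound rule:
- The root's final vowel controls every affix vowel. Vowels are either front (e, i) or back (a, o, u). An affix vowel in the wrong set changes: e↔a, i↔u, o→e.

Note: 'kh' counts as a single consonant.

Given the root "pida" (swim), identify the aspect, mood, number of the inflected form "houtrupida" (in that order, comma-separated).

Segment: ho-it-ru-pida.
aspect: ru- → imperfective.
mood: it- → subjunctive.
number: ho- → plural.

imperfective, subjunctive, plural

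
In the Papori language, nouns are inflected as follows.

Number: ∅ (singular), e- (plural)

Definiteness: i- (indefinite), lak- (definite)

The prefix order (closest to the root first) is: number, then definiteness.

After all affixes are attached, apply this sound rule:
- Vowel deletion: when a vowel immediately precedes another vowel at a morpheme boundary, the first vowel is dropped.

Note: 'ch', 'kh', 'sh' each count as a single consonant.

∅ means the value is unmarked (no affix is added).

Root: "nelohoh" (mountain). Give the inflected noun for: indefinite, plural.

enelohoh

Attach number plural e- → enelohoh.
Attach definiteness indefinite i- → ienelohoh.
Apply vowel deletion: ienelohoh → enelohoh.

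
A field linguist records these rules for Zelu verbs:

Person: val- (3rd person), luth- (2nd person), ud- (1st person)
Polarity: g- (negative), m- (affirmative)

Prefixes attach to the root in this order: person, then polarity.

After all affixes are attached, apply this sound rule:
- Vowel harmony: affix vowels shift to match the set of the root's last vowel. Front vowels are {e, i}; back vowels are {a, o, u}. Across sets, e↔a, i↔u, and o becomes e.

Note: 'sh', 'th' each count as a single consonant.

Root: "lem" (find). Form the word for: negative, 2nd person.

glithlem

Attach person 2nd person luth- → luthlem.
Attach polarity negative g- → gluthlem.
Apply vowel harmony: gluthlem → glithlem.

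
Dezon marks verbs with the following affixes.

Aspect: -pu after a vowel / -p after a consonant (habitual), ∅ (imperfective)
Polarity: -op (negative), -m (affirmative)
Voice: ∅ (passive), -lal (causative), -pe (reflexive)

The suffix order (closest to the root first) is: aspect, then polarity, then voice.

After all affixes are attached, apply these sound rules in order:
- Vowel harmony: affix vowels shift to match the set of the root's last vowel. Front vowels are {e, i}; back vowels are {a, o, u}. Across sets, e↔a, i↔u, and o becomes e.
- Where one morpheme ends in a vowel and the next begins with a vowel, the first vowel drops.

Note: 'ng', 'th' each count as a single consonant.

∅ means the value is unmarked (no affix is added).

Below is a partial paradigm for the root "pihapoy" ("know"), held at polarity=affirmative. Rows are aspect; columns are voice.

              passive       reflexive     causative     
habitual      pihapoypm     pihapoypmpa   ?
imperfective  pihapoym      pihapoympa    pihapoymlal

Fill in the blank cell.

pihapoypmlal

Attach aspect habitual -p (after consonant 'y') → pihapoyp.
Attach polarity affirmative -m → pihapoypm.
Attach voice causative -lal → pihapoypmlal.
Vowel harmony: no change.
Vowel deletion: no change.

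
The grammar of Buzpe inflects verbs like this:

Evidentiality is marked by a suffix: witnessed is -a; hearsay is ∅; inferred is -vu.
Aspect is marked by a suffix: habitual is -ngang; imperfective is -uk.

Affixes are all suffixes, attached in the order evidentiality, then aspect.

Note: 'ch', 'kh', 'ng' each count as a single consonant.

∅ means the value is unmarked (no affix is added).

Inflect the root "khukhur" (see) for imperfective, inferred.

Attach evidentiality inferred -vu → khukhurvu.
Attach aspect imperfective -uk → khukhurvuuk.

khukhurvuuk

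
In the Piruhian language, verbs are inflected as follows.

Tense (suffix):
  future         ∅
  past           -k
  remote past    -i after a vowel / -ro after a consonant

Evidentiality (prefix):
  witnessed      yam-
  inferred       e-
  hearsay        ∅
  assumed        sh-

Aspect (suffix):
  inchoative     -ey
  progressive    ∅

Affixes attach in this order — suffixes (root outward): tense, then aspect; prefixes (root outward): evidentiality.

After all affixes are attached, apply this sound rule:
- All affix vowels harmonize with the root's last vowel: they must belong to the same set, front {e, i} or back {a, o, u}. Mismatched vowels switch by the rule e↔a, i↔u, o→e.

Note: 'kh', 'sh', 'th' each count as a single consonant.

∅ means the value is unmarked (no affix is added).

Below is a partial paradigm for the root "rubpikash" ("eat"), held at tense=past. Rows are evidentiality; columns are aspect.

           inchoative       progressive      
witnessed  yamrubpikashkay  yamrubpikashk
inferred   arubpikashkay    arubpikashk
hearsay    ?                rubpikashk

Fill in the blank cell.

Attach tense past -k → rubpikashk.
evidentiality = hearsay: zero marking, form stays rubpikashk.
Attach aspect inchoative -ey → rubpikashkey.
Apply vowel harmony: rubpikashkey → rubpikashkay.

rubpikashkay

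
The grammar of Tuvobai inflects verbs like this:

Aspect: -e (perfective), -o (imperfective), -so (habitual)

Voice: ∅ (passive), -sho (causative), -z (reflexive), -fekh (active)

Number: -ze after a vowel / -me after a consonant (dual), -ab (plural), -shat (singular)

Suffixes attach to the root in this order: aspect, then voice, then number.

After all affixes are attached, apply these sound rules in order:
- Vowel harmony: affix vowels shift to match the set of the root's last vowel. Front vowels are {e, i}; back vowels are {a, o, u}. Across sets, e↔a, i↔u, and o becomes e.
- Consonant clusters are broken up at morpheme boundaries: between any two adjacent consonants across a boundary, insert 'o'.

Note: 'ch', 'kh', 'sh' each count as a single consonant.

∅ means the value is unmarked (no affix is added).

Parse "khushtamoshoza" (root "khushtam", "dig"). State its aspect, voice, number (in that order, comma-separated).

imperfective, causative, dual

Segment: khushtam-o-sho-ze.
aspect: -o → imperfective.
voice: -sho → causative.
number: -ze/me → dual.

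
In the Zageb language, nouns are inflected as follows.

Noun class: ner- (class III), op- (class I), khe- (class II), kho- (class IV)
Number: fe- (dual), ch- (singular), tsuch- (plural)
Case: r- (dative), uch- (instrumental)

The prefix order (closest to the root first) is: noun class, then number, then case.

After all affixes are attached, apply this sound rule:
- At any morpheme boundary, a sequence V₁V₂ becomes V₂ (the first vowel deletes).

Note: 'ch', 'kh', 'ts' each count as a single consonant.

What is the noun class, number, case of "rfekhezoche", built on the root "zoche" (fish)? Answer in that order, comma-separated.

class II, dual, dative

Segment: r-fe-khe-zoche.
noun class: khe- → class II.
number: fe- → dual.
case: r- → dative.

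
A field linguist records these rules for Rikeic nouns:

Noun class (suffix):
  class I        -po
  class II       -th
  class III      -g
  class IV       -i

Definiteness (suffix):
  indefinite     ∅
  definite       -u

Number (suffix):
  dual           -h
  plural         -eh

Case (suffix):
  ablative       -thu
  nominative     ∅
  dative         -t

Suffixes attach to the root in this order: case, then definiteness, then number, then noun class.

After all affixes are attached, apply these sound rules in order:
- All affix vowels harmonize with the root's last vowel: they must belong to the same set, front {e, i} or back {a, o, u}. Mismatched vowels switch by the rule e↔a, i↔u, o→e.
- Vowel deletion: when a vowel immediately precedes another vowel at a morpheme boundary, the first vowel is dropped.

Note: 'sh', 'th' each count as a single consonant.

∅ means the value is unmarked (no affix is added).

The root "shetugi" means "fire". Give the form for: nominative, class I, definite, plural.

shetugehpe

case = nominative: zero marking, form stays shetugi.
Attach definiteness definite -u → shetugiu.
Attach number plural -eh → shetugiueh.
Attach noun class class I -po → shetugiuehpo.
Apply vowel harmony: shetugiuehpo → shetugiiehpe.
Apply vowel deletion: shetugiiehpe → shetugehpe.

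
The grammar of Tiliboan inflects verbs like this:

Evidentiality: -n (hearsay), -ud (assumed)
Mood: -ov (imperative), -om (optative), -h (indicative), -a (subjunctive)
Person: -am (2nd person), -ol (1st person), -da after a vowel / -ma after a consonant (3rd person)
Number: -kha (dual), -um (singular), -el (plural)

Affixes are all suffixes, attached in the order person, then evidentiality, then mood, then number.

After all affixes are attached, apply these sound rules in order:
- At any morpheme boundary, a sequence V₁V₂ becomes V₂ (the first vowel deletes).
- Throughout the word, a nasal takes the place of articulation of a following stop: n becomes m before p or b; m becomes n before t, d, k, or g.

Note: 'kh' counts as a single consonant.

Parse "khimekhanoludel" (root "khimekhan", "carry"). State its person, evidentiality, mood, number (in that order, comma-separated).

1st person, assumed, subjunctive, plural

Segment: khimekhan-ol-ud-a-el.
person: -ol → 1st person.
evidentiality: -ud → assumed.
mood: -a → subjunctive.
number: -el → plural.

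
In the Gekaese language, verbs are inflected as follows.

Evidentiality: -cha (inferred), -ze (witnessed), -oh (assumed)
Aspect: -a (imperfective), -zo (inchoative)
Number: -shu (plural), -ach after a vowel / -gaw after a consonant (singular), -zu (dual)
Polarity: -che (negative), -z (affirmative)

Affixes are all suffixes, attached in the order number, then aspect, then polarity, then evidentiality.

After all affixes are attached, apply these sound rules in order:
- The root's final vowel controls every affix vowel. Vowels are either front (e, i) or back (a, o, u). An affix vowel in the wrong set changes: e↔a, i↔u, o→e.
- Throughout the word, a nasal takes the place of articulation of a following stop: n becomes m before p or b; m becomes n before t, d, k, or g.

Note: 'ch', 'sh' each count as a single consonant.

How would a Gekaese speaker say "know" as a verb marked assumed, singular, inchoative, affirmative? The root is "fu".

Attach number singular -ach (after vowel 'u') → fuach.
Attach aspect inchoative -zo → fuachzo.
Attach polarity affirmative -z → fuachzoz.
Attach evidentiality assumed -oh → fuachzozoh.
Vowel harmony: no change.
Nasal assimilation: no change.

fuachzozoh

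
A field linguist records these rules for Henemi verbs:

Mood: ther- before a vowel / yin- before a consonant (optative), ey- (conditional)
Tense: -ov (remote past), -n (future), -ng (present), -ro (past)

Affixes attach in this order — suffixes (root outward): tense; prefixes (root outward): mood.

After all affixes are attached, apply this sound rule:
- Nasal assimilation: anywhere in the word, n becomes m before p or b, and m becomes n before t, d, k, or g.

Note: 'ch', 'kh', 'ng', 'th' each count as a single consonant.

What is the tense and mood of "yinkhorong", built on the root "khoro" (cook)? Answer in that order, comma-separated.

present, optative

Segment: yin-khoro-ng.
tense: -ng → present.
mood: ther/yin- → optative.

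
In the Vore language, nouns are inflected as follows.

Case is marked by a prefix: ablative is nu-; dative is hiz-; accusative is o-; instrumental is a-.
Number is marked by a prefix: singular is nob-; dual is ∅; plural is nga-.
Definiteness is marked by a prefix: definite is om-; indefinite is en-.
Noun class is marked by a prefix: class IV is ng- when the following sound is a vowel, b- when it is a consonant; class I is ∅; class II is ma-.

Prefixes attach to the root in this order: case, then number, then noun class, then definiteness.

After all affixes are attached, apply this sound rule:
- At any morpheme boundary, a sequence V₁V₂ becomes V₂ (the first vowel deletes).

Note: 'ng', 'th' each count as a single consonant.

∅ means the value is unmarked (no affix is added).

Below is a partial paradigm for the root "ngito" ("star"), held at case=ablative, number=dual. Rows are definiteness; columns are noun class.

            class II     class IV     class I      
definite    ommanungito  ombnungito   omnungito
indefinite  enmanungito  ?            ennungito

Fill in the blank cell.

enbnungito

Attach case ablative nu- → nungito.
number = dual: zero marking, form stays nungito.
Attach noun class class IV b- (before consonant 'n') → bnungito.
Attach definiteness indefinite en- → enbnungito.
Vowel deletion: no change.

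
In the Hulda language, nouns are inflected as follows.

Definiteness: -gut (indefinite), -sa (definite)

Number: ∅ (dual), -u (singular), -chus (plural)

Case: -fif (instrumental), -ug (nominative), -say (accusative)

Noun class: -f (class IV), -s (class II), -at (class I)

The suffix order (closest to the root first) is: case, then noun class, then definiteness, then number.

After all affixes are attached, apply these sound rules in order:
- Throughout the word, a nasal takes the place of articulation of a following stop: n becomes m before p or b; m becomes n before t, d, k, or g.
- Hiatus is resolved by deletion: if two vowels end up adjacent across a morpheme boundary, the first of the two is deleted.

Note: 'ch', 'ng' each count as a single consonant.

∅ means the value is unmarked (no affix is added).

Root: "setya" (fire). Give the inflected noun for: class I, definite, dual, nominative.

Attach case nominative -ug → setyaug.
Attach noun class class I -at → setyaugat.
Attach definiteness definite -sa → setyaugatsa.
number = dual: zero marking, form stays setyaugatsa.
Nasal assimilation: no change.
Apply vowel deletion: setyaugatsa → setyugatsa.

setyugatsa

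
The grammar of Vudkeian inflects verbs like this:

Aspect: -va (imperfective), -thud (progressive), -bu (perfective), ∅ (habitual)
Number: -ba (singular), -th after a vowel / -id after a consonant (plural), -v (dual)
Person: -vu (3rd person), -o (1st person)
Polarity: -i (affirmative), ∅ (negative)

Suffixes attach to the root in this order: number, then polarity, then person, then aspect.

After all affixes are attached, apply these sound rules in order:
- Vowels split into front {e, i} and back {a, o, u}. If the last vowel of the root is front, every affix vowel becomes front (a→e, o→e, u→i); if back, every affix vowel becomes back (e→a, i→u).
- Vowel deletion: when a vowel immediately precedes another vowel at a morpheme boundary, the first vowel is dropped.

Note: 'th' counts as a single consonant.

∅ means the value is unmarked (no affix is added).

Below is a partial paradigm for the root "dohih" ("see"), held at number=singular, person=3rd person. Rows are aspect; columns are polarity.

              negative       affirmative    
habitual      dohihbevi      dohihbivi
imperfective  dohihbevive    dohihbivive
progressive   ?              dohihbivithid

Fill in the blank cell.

dohihbevithid

Attach number singular -ba → dohihba.
polarity = negative: zero marking, form stays dohihba.
Attach person 3rd person -vu → dohihbavu.
Attach aspect progressive -thud → dohihbavuthud.
Apply vowel harmony: dohihbavuthud → dohihbevithid.
Vowel deletion: no change.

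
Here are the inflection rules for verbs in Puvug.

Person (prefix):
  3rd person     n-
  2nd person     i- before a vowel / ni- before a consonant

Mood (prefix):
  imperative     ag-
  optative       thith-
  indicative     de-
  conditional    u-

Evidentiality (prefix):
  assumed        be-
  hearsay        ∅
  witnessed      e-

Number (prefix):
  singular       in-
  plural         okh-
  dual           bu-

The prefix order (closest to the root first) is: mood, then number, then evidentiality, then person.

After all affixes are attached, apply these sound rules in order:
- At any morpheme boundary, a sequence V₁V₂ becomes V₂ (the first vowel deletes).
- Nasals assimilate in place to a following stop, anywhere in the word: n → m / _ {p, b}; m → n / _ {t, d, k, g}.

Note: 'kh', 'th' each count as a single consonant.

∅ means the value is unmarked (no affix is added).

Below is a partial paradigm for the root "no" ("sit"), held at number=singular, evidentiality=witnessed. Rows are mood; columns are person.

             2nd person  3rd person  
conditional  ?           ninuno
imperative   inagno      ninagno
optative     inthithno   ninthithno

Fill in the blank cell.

inuno

Attach mood conditional u- → uno.
Attach number singular in- → inuno.
Attach evidentiality witnessed e- → einuno.
Attach person 2nd person i- (before vowel 'e') → ieinuno.
Apply vowel deletion: ieinuno → inuno.
Nasal assimilation: no change.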